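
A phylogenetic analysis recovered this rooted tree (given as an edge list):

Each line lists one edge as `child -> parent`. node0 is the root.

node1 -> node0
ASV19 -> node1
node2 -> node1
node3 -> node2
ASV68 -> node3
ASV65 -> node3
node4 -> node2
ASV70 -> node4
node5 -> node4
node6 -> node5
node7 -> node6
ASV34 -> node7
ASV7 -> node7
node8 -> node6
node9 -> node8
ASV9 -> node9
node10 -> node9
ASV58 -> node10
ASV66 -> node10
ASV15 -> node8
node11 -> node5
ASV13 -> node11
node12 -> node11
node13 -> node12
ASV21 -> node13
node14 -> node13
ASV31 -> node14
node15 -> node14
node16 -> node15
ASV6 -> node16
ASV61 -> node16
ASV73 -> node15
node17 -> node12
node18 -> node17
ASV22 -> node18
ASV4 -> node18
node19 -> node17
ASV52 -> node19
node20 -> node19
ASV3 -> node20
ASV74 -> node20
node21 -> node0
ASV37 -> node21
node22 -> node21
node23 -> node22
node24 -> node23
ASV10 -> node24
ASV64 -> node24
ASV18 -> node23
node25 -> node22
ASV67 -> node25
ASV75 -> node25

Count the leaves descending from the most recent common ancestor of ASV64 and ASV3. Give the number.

27

The MRCA of ASV64 and ASV3 is the root, so the clade is the entire tree.
That clade contains 27 terminal taxa: ASV10, ASV13, ASV15, ASV18, ASV19, ASV21, ASV22, ASV3, ASV31, ASV34, ASV37, ASV4, ASV52, ASV58, ASV6, ASV61, ASV64, ASV65, ASV66, ASV67, ASV68, ASV7, ASV70, ASV73, ASV74, ASV75, ASV9.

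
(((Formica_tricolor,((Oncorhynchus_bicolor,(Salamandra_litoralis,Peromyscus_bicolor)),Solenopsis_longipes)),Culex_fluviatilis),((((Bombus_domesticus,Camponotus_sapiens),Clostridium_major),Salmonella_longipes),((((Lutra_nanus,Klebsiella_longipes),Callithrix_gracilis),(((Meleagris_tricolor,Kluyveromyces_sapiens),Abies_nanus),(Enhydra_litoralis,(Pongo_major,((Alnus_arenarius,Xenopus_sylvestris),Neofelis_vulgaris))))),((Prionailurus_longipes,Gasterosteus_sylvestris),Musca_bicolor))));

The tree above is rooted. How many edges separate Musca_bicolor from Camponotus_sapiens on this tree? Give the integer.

The MRCA of Musca_bicolor and Camponotus_sapiens is the node subtending ((((Bombus_domesticus,Camponotus_sapiens),Clostridium_major),Salmonella_longipes),((((Lutra_nanus,Klebsiella_longipes),Callithrix_gracilis),(((Meleagris_tricolor,Kluyveromyces_sapiens),Abies_nanus),(Enhydra_litoralis,(Pongo_major,((Alnus_arenarius,Xenopus_sylvestris),Neofelis_vulgaris))))),((Prionailurus_longipes,Gasterosteus_sylvestris),Musca_bicolor))).
From Musca_bicolor up to that node: 3 branches. From Camponotus_sapiens up to the same node: 4 branches. Total: 3 + 4 = 7.

7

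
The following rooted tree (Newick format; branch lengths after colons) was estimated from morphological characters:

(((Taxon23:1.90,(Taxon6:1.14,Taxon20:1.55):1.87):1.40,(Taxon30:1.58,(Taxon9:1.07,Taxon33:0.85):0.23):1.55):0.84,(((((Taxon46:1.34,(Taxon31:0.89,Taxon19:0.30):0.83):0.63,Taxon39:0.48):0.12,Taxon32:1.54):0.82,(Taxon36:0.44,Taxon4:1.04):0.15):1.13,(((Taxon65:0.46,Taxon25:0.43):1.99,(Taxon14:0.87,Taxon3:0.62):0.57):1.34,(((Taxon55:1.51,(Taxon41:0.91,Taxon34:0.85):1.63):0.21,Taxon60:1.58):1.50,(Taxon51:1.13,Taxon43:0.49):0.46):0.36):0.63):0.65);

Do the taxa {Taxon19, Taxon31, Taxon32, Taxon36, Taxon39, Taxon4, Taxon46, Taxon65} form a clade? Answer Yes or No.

The MRCA of the listed taxa subtends (((((Taxon46,(Taxon31,Taxon19)),Taxon39),Taxon32),(Taxon36,Taxon4)),(((Taxon65,Taxon25),(Taxon14,Taxon3)),(((Taxon55,(Taxon41,Taxon34)),Taxon60),(Taxon51,Taxon43)))).
That clade also contains Taxon14, Taxon25, Taxon3, Taxon34, Taxon41, Taxon43, Taxon51, Taxon55, Taxon60, which are not in the proposed group, so the group is not monophyletic.

No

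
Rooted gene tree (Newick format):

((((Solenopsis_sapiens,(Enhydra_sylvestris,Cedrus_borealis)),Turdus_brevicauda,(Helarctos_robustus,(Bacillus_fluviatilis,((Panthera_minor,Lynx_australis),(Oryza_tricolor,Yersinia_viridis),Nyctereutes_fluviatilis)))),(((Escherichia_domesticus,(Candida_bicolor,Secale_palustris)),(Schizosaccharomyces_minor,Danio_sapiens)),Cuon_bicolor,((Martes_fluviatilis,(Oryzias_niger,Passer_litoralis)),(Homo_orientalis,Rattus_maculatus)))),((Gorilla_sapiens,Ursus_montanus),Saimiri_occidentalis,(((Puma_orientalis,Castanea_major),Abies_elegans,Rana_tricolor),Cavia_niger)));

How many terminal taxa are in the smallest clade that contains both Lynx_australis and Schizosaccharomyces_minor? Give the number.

22

The MRCA of Lynx_australis and Schizosaccharomyces_minor is the node subtending (((Solenopsis_sapiens,(Enhydra_sylvestris,Cedrus_borealis)),Turdus_brevicauda,(Helarctos_robustus,(Bacillus_fluviatilis,((Panthera_minor,Lynx_australis),(Oryza_tricolor,Yersinia_viridis),Nyctereutes_fluviatilis)))),(((Escherichia_domesticus,(Candida_bicolor,Secale_palustris)),(Schizosaccharomyces_minor,Danio_sapiens)),Cuon_bicolor,((Martes_fluviatilis,(Oryzias_niger,Passer_litoralis)),(Homo_orientalis,Rattus_maculatus)))).
That clade contains 22 terminal taxa: Bacillus_fluviatilis, Candida_bicolor, Cedrus_borealis, Cuon_bicolor, Danio_sapiens, Enhydra_sylvestris, Escherichia_domesticus, Helarctos_robustus, Homo_orientalis, Lynx_australis, Martes_fluviatilis, Nyctereutes_fluviatilis, Oryza_tricolor, Oryzias_niger, Panthera_minor, Passer_litoralis, Rattus_maculatus, Schizosaccharomyces_minor, Secale_palustris, Solenopsis_sapiens, Turdus_brevicauda, Yersinia_viridis.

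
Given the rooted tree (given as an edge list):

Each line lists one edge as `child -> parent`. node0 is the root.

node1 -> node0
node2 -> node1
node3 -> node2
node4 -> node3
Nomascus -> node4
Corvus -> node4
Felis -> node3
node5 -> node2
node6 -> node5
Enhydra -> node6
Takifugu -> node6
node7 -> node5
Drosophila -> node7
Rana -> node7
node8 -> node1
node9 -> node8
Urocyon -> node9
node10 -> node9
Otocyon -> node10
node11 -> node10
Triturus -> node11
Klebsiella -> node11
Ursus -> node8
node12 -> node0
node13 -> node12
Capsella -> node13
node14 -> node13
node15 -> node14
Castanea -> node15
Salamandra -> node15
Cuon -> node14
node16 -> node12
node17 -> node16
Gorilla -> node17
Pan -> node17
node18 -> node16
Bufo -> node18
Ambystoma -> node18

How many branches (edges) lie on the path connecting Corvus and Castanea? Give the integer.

10

The MRCA of Corvus and Castanea is the root of the tree.
From Corvus up to that node: 5 branches. From Castanea up to the same node: 5 branches. Total: 5 + 5 = 10.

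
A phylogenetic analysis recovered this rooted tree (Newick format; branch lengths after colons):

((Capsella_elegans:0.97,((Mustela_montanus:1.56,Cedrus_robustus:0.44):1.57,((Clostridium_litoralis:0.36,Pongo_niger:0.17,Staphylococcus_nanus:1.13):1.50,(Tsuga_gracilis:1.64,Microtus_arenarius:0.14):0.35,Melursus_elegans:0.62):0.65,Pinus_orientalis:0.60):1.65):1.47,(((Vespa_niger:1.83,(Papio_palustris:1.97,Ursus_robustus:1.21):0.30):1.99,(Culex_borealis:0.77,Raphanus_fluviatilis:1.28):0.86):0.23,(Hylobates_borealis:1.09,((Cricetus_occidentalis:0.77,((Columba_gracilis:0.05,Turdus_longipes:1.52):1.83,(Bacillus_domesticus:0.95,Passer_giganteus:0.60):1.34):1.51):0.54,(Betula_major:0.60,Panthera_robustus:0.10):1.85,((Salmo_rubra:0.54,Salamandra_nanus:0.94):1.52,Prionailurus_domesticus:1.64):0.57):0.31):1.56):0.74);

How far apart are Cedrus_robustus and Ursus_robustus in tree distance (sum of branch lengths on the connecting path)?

9.60

The path runs Cedrus_robustus → … → MRCA → … → Ursus_robustus; the MRCA is the root of the tree.
Branch lengths along that path: 0.44 + 1.57 + 1.65 + 1.47 + 0.74 + 0.23 + 1.99 + 0.30 + 1.21 = 9.60.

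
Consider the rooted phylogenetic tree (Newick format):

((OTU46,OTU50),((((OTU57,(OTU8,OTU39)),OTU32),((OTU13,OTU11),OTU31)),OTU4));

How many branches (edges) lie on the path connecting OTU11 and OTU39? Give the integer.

7

The MRCA of OTU11 and OTU39 is the node subtending (((OTU57,(OTU8,OTU39)),OTU32),((OTU13,OTU11),OTU31)).
From OTU11 up to that node: 3 branches. From OTU39 up to the same node: 4 branches. Total: 3 + 4 = 7.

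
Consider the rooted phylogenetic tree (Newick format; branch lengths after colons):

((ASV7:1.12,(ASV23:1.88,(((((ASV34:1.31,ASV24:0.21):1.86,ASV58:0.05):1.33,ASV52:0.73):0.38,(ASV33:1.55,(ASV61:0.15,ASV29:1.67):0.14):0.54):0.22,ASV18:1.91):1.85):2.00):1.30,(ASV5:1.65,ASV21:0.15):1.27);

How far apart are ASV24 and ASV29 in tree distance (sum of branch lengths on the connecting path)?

The path runs ASV24 → … → MRCA → … → ASV29; the MRCA is the node subtending ((((ASV34,ASV24),ASV58),ASV52),(ASV33,(ASV61,ASV29))).
Branch lengths along that path: 0.21 + 1.86 + 1.33 + 0.38 + 0.54 + 0.14 + 1.67 = 6.13.

6.13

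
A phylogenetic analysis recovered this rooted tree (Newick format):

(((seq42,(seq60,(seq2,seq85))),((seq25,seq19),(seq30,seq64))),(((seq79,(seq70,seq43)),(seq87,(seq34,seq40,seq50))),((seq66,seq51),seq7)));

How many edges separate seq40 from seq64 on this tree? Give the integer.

The MRCA of seq40 and seq64 is the root of the tree.
From seq40 up to that node: 5 branches. From seq64 up to the same node: 4 branches. Total: 5 + 4 = 9.

9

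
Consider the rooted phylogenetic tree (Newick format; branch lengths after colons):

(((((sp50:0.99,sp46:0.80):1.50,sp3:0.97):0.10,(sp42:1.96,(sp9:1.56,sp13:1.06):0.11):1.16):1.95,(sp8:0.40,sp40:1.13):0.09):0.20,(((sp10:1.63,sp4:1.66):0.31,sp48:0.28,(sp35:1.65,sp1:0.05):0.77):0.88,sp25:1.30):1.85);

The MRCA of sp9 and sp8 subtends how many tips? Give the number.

The MRCA of sp9 and sp8 is the node subtending ((((sp50,sp46),sp3),(sp42,(sp9,sp13))),(sp8,sp40)).
That clade contains 8 terminal taxa: sp13, sp3, sp40, sp42, sp46, sp50, sp8, sp9.

8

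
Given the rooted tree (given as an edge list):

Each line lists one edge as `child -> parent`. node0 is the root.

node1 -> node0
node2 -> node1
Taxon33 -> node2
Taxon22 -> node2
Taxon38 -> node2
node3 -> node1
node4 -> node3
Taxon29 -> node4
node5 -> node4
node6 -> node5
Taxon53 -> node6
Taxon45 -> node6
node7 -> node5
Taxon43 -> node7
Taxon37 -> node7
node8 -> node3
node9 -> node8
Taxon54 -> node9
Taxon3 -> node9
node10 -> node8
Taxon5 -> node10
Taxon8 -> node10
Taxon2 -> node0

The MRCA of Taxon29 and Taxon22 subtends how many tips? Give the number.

The MRCA of Taxon29 and Taxon22 is the node subtending ((Taxon33,Taxon22,Taxon38),((Taxon29,((Taxon53,Taxon45),(Taxon43,Taxon37))),((Taxon54,Taxon3),(Taxon5,Taxon8)))).
That clade contains 12 terminal taxa: Taxon22, Taxon29, Taxon3, Taxon33, Taxon37, Taxon38, Taxon43, Taxon45, Taxon5, Taxon53, Taxon54, Taxon8.

12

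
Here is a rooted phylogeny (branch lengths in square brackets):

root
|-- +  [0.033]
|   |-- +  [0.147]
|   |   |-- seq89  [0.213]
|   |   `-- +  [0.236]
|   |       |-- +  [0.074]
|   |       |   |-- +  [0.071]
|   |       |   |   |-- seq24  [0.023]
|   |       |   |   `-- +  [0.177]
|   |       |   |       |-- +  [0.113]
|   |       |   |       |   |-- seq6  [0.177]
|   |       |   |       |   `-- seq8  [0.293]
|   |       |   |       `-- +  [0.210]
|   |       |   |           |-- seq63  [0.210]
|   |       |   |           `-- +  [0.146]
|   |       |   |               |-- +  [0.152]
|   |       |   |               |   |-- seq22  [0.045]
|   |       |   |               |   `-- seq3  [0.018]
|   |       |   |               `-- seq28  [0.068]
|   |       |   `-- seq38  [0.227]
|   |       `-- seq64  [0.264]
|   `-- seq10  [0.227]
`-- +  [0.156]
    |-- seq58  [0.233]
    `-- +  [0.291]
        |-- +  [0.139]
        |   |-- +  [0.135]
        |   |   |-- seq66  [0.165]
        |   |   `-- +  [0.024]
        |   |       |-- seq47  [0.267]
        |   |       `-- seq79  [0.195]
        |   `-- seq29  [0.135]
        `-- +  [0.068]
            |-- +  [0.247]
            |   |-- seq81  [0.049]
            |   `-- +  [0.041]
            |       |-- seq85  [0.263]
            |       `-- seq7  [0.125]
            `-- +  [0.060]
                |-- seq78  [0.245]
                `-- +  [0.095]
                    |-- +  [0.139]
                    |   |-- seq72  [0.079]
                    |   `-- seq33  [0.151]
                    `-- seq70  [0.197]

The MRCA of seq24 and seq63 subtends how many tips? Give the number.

7

The MRCA of seq24 and seq63 is the node subtending (seq24,((seq6,seq8),(seq63,((seq22,seq3),seq28)))).
That clade contains 7 terminal taxa: seq22, seq24, seq28, seq3, seq6, seq63, seq8.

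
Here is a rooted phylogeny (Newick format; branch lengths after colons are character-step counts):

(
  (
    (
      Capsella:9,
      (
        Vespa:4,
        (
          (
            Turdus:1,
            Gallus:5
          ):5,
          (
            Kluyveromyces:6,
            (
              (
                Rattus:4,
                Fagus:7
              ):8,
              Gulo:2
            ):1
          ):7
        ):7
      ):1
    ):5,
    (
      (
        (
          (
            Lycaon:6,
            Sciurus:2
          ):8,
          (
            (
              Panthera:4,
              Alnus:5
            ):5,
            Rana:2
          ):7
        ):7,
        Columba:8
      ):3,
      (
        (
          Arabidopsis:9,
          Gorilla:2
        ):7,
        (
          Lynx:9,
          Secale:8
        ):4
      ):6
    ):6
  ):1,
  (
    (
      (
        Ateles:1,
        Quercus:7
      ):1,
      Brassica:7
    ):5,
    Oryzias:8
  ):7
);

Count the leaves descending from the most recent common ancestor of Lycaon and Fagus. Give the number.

The MRCA of Lycaon and Fagus is the node subtending ((Capsella,(Vespa,((Turdus,Gallus),(Kluyveromyces,((Rattus,Fagus),Gulo))))),((((Lycaon,Sciurus),((Panthera,Alnus),Rana)),Columba),((Arabidopsis,Gorilla),(Lynx,Secale)))).
That clade contains 18 terminal taxa: Alnus, Arabidopsis, Capsella, Columba, Fagus, Gallus, Gorilla, Gulo, Kluyveromyces, Lycaon, Lynx, Panthera, Rana, Rattus, Sciurus, Secale, Turdus, Vespa.

18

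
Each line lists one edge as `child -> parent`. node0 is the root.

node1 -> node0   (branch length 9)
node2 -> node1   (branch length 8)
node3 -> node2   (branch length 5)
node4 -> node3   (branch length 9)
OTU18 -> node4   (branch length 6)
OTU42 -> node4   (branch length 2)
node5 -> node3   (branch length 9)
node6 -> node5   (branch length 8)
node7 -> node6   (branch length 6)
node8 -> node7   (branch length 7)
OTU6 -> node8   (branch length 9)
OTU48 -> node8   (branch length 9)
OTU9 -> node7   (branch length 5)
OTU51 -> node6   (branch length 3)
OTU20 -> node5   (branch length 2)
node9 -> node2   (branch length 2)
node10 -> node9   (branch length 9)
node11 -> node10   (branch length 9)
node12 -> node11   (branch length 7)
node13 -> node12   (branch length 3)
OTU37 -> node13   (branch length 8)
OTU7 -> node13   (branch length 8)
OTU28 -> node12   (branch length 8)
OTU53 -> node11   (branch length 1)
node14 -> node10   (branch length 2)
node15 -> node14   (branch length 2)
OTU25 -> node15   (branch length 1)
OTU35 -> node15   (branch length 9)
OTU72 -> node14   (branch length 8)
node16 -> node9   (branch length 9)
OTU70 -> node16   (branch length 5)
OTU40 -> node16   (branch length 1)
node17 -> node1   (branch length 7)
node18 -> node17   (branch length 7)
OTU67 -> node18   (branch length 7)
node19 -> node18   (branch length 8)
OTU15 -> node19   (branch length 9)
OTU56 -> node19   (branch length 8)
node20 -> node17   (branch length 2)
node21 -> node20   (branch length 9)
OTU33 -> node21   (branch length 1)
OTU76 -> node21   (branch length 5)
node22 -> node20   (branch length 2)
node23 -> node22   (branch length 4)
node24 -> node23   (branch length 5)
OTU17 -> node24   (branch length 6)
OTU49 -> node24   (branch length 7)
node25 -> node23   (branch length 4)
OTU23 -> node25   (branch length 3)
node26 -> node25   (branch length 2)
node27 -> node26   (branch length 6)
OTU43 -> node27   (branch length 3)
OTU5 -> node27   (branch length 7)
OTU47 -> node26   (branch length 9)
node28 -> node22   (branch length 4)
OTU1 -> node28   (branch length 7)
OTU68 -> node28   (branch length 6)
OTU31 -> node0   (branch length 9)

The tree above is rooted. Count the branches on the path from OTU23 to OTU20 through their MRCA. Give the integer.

10

The MRCA of OTU23 and OTU20 is the node subtending ((((OTU18,OTU42),((((OTU6,OTU48),OTU9),OTU51),OTU20)),(((((OTU37,OTU7),OTU28),OTU53),((OTU25,OTU35),OTU72)),(OTU70,OTU40))),((OTU67,(OTU15,OTU56)),((OTU33,OTU76),(((OTU17,OTU49),(OTU23,((OTU43,OTU5),OTU47))),(OTU1,OTU68))))).
From OTU23 up to that node: 6 branches. From OTU20 up to the same node: 4 branches. Total: 6 + 4 = 10.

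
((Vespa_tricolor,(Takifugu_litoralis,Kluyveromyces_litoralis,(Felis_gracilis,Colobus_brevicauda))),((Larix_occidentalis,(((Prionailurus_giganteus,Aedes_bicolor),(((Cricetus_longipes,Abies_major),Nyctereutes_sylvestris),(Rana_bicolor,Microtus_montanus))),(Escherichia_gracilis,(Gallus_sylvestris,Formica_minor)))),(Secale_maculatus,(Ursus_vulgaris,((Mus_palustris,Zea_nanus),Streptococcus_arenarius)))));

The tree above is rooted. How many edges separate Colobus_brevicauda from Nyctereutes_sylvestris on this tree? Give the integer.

The MRCA of Colobus_brevicauda and Nyctereutes_sylvestris is the root of the tree.
From Colobus_brevicauda up to that node: 4 branches. From Nyctereutes_sylvestris up to the same node: 7 branches. Total: 4 + 7 = 11.

11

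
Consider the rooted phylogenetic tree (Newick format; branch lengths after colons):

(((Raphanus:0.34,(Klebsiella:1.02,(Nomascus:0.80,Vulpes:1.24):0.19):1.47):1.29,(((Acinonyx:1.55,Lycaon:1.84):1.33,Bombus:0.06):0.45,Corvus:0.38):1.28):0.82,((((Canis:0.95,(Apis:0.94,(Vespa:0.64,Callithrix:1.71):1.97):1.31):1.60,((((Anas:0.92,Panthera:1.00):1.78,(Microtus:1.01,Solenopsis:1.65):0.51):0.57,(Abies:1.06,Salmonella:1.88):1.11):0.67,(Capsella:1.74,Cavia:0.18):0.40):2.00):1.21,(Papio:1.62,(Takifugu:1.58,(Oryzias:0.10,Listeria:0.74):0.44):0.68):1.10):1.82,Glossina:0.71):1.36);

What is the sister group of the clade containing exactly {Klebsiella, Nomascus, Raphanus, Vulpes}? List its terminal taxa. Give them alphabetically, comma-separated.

Acinonyx, Bombus, Corvus, Lycaon

The clade containing exactly {Klebsiella, Nomascus, Raphanus, Vulpes} attaches to the tree at the node subtending ((Raphanus,(Klebsiella,(Nomascus,Vulpes))),(((Acinonyx,Lycaon),Bombus),Corvus)).
The other lineage descending from that same node — the sister group — is (((Acinonyx,Lycaon),Bombus),Corvus); its 4 tips in alphabetical order are the answer.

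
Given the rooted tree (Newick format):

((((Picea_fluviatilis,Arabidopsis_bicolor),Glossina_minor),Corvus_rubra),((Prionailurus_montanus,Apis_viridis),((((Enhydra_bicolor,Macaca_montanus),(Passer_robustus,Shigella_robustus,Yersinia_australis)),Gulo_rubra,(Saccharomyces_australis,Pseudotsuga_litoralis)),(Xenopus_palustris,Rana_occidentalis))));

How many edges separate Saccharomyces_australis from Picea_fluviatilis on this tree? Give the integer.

9

The MRCA of Saccharomyces_australis and Picea_fluviatilis is the root of the tree.
From Saccharomyces_australis up to that node: 5 branches. From Picea_fluviatilis up to the same node: 4 branches. Total: 5 + 4 = 9.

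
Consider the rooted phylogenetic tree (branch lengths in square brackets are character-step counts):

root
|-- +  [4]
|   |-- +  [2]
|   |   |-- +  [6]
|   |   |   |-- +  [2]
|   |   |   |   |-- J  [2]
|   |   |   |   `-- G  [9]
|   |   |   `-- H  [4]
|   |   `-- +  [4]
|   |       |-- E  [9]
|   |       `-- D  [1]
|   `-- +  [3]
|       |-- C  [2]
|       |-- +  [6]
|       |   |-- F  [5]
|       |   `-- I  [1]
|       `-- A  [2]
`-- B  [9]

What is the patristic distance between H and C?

17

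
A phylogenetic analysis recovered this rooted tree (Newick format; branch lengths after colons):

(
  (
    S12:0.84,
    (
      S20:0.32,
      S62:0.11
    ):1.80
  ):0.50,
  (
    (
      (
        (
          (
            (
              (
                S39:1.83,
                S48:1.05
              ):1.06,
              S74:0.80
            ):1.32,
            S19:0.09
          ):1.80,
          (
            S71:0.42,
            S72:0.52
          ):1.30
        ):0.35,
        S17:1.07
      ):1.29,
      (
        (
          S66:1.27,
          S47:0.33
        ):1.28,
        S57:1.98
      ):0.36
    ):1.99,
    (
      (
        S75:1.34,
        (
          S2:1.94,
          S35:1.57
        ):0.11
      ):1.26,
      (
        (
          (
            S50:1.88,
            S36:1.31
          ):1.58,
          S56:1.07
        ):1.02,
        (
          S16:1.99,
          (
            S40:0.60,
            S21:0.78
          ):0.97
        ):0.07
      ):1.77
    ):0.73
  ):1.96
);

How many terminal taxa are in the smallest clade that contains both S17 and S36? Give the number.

The MRCA of S17 and S36 is the node subtending (((((((S39,S48),S74),S19),(S71,S72)),S17),((S66,S47),S57)),((S75,(S2,S35)),(((S50,S36),S56),(S16,(S40,S21))))).
That clade contains 19 terminal taxa: S16, S17, S19, S2, S21, S35, S36, S39, S40, S47, S48, S50, S56, S57, S66, S71, S72, S74, S75.

19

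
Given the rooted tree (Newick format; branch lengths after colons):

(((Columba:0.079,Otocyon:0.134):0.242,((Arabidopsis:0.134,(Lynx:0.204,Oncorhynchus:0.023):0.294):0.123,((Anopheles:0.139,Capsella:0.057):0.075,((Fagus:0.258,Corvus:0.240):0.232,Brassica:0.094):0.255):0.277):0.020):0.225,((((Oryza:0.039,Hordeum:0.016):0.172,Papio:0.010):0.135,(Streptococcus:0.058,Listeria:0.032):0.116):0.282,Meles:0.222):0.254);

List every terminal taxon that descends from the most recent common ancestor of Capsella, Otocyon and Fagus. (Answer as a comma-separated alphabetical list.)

Anopheles, Arabidopsis, Brassica, Capsella, Columba, Corvus, Fagus, Lynx, Oncorhynchus, Otocyon

Tracing Capsella: it sits inside (Anopheles,Capsella).
Tracing Otocyon: it sits inside (Columba,Otocyon).
Tracing Fagus: it sits inside (Fagus,Corvus).
The smallest clade enclosing all 3 is ((Columba,Otocyon),((Arabidopsis,(Lynx,Oncorhynchus)),((Anopheles,Capsella),((Fagus,Corvus),Brassica)))); the answer is its 10 terminal taxa in alphabetical order.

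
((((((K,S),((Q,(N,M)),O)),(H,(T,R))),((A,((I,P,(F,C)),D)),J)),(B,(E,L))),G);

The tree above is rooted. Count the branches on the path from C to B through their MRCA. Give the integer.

9

The MRCA of C and B is the node subtending (((((K,S),((Q,(N,M)),O)),(H,(T,R))),((A,((I,P,(F,C)),D)),J)),(B,(E,L))).
From C up to that node: 7 branches. From B up to the same node: 2 branches. Total: 7 + 2 = 9.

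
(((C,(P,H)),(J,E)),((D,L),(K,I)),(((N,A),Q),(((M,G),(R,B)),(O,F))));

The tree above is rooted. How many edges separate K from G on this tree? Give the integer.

8

The MRCA of K and G is the root of the tree.
From K up to that node: 3 branches. From G up to the same node: 5 branches. Total: 3 + 5 = 8.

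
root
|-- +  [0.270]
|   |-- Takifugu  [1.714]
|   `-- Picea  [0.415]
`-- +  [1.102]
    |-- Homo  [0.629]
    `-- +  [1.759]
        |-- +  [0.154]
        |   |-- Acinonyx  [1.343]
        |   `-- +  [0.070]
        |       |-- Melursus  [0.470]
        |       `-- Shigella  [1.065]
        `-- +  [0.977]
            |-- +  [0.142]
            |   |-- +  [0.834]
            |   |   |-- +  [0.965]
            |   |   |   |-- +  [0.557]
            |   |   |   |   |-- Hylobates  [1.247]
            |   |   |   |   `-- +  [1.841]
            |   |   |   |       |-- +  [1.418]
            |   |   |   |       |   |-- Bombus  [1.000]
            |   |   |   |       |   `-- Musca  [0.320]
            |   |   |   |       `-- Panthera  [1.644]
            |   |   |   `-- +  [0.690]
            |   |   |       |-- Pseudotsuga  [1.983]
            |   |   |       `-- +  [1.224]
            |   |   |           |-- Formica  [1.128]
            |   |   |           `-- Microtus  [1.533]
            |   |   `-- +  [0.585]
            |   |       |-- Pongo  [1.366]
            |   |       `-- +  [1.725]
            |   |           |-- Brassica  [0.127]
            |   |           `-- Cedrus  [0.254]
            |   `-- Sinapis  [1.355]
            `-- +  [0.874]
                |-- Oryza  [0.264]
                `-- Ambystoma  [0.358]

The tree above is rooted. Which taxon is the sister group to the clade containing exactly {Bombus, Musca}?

The clade containing exactly {Bombus, Musca} attaches to the tree at the node subtending ((Bombus,Musca),Panthera).
The other lineage descending from that same node — the sister group — is the single tip Panthera.

Panthera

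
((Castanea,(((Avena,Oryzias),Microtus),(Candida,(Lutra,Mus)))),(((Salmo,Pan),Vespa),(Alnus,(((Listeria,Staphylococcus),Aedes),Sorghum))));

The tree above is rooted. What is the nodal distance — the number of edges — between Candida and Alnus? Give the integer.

The MRCA of Candida and Alnus is the root of the tree.
From Candida up to that node: 4 branches. From Alnus up to the same node: 3 branches. Total: 4 + 3 = 7.

7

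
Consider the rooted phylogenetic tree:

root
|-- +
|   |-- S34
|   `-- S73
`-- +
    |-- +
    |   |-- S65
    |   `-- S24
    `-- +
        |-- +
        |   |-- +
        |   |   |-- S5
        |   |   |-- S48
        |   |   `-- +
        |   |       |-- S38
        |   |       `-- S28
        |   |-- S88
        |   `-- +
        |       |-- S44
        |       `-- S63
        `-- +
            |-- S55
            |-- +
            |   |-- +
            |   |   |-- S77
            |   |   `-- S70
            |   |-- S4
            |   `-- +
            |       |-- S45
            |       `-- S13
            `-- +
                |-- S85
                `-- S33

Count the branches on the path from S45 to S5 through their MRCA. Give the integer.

The MRCA of S45 and S5 is the node subtending (((S5,S48,(S38,S28)),S88,(S44,S63)),(S55,((S77,S70),S4,(S45,S13)),(S85,S33))).
From S45 up to that node: 4 branches. From S5 up to the same node: 3 branches. Total: 4 + 3 = 7.

7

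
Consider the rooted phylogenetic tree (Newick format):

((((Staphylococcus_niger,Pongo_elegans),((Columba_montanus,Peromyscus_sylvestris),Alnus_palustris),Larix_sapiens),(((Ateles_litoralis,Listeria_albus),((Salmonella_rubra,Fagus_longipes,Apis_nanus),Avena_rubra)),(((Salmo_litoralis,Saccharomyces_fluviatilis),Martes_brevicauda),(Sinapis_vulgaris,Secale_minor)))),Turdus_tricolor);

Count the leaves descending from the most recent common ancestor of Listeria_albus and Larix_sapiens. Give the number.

17

The MRCA of Listeria_albus and Larix_sapiens is the node subtending (((Staphylococcus_niger,Pongo_elegans),((Columba_montanus,Peromyscus_sylvestris),Alnus_palustris),Larix_sapiens),(((Ateles_litoralis,Listeria_albus),((Salmonella_rubra,Fagus_longipes,Apis_nanus),Avena_rubra)),(((Salmo_litoralis,Saccharomyces_fluviatilis),Martes_brevicauda),(Sinapis_vulgaris,Secale_minor)))).
That clade contains 17 terminal taxa: Alnus_palustris, Apis_nanus, Ateles_litoralis, Avena_rubra, Columba_montanus, Fagus_longipes, Larix_sapiens, Listeria_albus, Martes_brevicauda, Peromyscus_sylvestris, Pongo_elegans, Saccharomyces_fluviatilis, Salmo_litoralis, Salmonella_rubra, Secale_minor, Sinapis_vulgaris, Staphylococcus_niger.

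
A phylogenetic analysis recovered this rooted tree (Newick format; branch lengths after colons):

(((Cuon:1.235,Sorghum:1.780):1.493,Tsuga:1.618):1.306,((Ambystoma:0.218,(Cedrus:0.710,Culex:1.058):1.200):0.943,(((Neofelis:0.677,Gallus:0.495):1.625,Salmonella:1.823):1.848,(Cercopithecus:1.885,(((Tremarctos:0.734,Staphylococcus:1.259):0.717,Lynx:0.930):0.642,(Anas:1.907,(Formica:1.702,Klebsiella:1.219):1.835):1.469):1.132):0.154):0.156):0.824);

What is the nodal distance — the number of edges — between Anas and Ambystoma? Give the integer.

The MRCA of Anas and Ambystoma is the node subtending ((Ambystoma,(Cedrus,Culex)),(((Neofelis,Gallus),Salmonella),(Cercopithecus,(((Tremarctos,Staphylococcus),Lynx),(Anas,(Formica,Klebsiella)))))).
From Anas up to that node: 5 branches. From Ambystoma up to the same node: 2 branches. Total: 5 + 2 = 7.

7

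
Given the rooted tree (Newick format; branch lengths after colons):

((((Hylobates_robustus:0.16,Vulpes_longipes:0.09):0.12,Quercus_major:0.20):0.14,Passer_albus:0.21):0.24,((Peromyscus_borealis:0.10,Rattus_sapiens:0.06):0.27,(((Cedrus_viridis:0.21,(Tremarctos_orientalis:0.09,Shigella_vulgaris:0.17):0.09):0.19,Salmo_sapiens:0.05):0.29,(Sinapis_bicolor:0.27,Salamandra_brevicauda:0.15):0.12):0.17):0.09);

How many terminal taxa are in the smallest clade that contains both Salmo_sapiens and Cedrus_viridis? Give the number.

The MRCA of Salmo_sapiens and Cedrus_viridis is the node subtending ((Cedrus_viridis,(Tremarctos_orientalis,Shigella_vulgaris)),Salmo_sapiens).
That clade contains 4 terminal taxa: Cedrus_viridis, Salmo_sapiens, Shigella_vulgaris, Tremarctos_orientalis.

4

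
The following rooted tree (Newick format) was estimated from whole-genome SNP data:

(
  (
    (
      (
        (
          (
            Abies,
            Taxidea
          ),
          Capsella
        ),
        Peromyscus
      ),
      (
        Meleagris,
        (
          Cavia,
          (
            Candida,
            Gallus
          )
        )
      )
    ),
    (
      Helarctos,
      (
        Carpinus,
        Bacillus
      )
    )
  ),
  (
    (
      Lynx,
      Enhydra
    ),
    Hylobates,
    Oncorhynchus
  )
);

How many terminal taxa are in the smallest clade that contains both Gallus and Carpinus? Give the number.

The MRCA of Gallus and Carpinus is the node subtending (((((Abies,Taxidea),Capsella),Peromyscus),(Meleagris,(Cavia,(Candida,Gallus)))),(Helarctos,(Carpinus,Bacillus))).
That clade contains 11 terminal taxa: Abies, Bacillus, Candida, Capsella, Carpinus, Cavia, Gallus, Helarctos, Meleagris, Peromyscus, Taxidea.

11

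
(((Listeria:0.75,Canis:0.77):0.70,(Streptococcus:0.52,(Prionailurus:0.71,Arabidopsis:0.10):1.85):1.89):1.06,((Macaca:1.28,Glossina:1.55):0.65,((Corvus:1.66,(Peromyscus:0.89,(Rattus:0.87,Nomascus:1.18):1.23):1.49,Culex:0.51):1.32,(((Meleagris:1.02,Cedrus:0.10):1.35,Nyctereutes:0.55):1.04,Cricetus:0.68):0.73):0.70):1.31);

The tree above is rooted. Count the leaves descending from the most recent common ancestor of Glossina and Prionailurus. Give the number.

16

The MRCA of Glossina and Prionailurus is the root, so the clade is the entire tree.
That clade contains 16 terminal taxa: Arabidopsis, Canis, Cedrus, Corvus, Cricetus, Culex, Glossina, Listeria, Macaca, Meleagris, Nomascus, Nyctereutes, Peromyscus, Prionailurus, Rattus, Streptococcus.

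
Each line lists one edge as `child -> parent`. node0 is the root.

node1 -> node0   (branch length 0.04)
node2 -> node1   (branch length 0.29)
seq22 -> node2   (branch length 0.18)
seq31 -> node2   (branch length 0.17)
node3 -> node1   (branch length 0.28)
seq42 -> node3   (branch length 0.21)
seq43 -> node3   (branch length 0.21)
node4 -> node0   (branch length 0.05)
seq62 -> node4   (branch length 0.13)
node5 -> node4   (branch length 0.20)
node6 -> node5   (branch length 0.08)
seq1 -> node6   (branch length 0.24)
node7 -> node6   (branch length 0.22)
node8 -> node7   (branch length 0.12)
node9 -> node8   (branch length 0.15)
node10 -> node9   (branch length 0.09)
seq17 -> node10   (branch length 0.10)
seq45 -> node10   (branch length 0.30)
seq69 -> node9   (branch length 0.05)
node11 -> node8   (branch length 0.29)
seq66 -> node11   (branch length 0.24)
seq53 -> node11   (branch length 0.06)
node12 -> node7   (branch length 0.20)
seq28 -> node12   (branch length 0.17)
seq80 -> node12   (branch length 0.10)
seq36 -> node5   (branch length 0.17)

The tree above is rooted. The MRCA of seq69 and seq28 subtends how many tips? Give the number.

7

The MRCA of seq69 and seq28 is the node subtending ((((seq17,seq45),seq69),(seq66,seq53)),(seq28,seq80)).
That clade contains 7 terminal taxa: seq17, seq28, seq45, seq53, seq66, seq69, seq80.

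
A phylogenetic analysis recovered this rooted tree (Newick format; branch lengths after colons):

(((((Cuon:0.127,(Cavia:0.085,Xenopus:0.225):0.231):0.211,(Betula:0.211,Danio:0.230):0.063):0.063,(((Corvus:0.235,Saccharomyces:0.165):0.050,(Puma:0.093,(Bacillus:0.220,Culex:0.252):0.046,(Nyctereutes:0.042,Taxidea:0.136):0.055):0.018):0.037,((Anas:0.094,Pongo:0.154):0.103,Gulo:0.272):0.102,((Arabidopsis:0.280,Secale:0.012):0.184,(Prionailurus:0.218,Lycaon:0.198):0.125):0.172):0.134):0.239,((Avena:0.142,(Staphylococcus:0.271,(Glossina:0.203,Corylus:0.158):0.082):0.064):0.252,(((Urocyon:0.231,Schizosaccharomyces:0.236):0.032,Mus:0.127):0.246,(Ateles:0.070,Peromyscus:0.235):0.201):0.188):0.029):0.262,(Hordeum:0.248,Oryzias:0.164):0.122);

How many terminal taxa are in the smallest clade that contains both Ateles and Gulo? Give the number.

28

The MRCA of Ateles and Gulo is the node subtending ((((Cuon,(Cavia,Xenopus)),(Betula,Danio)),(((Corvus,Saccharomyces),(Puma,(Bacillus,Culex),(Nyctereutes,Taxidea))),((Anas,Pongo),Gulo),((Arabidopsis,Secale),(Prionailurus,Lycaon)))),((Avena,(Staphylococcus,(Glossina,Corylus))),(((Urocyon,Schizosaccharomyces),Mus),(Ateles,Peromyscus)))).
That clade contains 28 terminal taxa: Anas, Arabidopsis, Ateles, Avena, Bacillus, Betula, Cavia, Corvus, Corylus, Culex, Cuon, Danio, Glossina, Gulo, Lycaon, Mus, Nyctereutes, Peromyscus, Pongo, Prionailurus, Puma, Saccharomyces, Schizosaccharomyces, Secale, Staphylococcus, Taxidea, Urocyon, Xenopus.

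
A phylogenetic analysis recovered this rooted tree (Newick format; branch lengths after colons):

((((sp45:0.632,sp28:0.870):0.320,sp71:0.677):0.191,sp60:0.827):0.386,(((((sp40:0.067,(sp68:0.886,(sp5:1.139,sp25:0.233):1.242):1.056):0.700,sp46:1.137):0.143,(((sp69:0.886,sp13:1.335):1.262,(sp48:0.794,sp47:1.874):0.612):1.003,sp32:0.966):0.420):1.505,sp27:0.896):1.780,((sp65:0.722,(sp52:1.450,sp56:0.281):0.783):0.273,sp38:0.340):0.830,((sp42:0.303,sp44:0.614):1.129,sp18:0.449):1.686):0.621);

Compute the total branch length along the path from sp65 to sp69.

8.681

The path runs sp65 → … → MRCA → … → sp69; the MRCA is the node subtending (((((sp40,(sp68,(sp5,sp25))),sp46),(((sp69,sp13),(sp48,sp47)),sp32)),sp27),((sp65,(sp52,sp56)),sp38),((sp42,sp44),sp18)).
Branch lengths along that path: 0.722 + 0.273 + 0.830 + 1.780 + 1.505 + 0.420 + 1.003 + 1.262 + 0.886 = 8.681.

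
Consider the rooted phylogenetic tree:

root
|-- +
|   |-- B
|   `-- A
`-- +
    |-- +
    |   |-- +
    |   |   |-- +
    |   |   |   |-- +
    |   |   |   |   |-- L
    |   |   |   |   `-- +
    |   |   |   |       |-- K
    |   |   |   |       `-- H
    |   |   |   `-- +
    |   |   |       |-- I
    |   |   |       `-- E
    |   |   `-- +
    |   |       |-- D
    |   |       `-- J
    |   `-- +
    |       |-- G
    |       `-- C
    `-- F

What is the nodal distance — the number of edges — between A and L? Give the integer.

The MRCA of A and L is the root of the tree.
From A up to that node: 2 branches. From L up to the same node: 6 branches. Total: 2 + 6 = 8.

8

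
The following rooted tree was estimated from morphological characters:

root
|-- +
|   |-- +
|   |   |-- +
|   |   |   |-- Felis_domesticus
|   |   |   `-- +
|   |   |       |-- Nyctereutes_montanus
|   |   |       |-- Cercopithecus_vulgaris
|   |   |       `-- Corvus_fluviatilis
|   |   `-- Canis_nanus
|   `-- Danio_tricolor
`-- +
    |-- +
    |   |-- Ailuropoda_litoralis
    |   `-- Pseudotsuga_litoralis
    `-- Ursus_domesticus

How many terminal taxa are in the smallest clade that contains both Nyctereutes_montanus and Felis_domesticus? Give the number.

The MRCA of Nyctereutes_montanus and Felis_domesticus is the node subtending (Felis_domesticus,(Nyctereutes_montanus,Cercopithecus_vulgaris,Corvus_fluviatilis)).
That clade contains 4 terminal taxa: Cercopithecus_vulgaris, Corvus_fluviatilis, Felis_domesticus, Nyctereutes_montanus.

4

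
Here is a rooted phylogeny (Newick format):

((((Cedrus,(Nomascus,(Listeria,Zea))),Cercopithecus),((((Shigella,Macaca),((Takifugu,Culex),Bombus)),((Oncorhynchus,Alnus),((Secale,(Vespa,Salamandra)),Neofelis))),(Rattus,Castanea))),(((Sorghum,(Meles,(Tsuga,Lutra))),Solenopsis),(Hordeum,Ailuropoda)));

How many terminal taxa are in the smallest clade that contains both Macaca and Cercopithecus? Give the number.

18

The MRCA of Macaca and Cercopithecus is the node subtending (((Cedrus,(Nomascus,(Listeria,Zea))),Cercopithecus),((((Shigella,Macaca),((Takifugu,Culex),Bombus)),((Oncorhynchus,Alnus),((Secale,(Vespa,Salamandra)),Neofelis))),(Rattus,Castanea))).
That clade contains 18 terminal taxa: Alnus, Bombus, Castanea, Cedrus, Cercopithecus, Culex, Listeria, Macaca, Neofelis, Nomascus, Oncorhynchus, Rattus, Salamandra, Secale, Shigella, Takifugu, Vespa, Zea.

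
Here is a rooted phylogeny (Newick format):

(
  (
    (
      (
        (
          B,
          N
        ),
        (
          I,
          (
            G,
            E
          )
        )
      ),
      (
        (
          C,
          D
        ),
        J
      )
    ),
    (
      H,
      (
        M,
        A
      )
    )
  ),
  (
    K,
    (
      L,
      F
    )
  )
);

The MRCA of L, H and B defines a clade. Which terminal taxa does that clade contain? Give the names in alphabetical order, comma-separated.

A, B, C, D, E, F, G, H, I, J, K, L, M, N

Tracing L: it sits inside (L,F).
Tracing H: it sits inside (H,(M,A)).
Tracing B: it sits inside (B,N).
The smallest clade enclosing all 3 is the whole tree (their MRCA is the root), so the answer is all 14 tips in alphabetical order.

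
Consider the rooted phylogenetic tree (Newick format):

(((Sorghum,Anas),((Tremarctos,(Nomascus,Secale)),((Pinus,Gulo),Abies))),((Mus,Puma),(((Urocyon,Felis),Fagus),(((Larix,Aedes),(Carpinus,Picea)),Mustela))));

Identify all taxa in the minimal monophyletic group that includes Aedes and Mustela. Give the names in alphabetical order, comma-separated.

Tracing Aedes: it sits inside (Larix,Aedes).
Tracing Mustela: it sits inside (((Larix,Aedes),(Carpinus,Picea)),Mustela).
The smallest clade enclosing both is (((Larix,Aedes),(Carpinus,Picea)),Mustela); the answer is its 5 terminal taxa in alphabetical order.

Aedes, Carpinus, Larix, Mustela, Picea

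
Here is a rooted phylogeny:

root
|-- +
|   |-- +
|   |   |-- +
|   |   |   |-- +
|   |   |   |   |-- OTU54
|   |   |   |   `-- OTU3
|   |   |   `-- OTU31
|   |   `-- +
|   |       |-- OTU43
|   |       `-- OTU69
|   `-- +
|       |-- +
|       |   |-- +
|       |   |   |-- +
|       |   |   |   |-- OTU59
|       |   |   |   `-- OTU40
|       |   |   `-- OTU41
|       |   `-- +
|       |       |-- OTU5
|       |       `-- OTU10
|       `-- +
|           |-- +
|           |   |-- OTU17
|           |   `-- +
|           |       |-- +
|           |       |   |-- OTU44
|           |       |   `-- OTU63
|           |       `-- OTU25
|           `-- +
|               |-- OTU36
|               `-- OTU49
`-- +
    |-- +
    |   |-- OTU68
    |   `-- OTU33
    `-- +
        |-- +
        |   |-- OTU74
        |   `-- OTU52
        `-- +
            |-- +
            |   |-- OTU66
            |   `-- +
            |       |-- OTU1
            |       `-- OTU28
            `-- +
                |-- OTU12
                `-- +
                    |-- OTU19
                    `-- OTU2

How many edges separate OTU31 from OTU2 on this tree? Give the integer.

10

The MRCA of OTU31 and OTU2 is the root of the tree.
From OTU31 up to that node: 4 branches. From OTU2 up to the same node: 6 branches. Total: 4 + 6 = 10.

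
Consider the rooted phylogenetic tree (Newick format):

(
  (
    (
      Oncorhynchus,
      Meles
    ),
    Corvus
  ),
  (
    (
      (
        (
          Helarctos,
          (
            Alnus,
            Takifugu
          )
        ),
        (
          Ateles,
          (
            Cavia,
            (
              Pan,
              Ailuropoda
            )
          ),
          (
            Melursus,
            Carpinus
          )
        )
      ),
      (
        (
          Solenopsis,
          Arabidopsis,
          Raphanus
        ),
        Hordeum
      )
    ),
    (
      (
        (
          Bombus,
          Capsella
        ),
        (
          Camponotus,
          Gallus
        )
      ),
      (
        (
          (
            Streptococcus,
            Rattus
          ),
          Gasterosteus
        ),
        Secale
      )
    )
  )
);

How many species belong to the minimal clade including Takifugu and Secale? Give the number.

21

The MRCA of Takifugu and Secale is the node subtending ((((Helarctos,(Alnus,Takifugu)),(Ateles,(Cavia,(Pan,Ailuropoda)),(Melursus,Carpinus))),((Solenopsis,Arabidopsis,Raphanus),Hordeum)),(((Bombus,Capsella),(Camponotus,Gallus)),(((Streptococcus,Rattus),Gasterosteus),Secale))).
That clade contains 21 terminal taxa: Ailuropoda, Alnus, Arabidopsis, Ateles, Bombus, Camponotus, Capsella, Carpinus, Cavia, Gallus, Gasterosteus, Helarctos, Hordeum, Melursus, Pan, Raphanus, Rattus, Secale, Solenopsis, Streptococcus, Takifugu.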